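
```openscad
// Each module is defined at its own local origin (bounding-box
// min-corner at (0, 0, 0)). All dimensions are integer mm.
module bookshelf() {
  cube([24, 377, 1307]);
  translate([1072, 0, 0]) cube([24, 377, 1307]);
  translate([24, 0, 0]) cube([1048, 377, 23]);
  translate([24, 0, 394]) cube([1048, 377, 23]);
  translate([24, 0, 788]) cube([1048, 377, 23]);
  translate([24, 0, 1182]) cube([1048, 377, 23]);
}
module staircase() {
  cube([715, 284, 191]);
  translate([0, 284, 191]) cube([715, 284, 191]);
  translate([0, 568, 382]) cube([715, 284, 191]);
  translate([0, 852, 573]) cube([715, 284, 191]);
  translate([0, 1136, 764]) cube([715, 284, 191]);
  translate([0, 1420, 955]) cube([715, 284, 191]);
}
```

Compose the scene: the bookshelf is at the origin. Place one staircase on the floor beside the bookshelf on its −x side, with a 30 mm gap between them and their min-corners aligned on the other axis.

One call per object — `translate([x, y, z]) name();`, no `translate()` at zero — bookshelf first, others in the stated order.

bookshelf();
translate([-745, 0, 0]) staircase();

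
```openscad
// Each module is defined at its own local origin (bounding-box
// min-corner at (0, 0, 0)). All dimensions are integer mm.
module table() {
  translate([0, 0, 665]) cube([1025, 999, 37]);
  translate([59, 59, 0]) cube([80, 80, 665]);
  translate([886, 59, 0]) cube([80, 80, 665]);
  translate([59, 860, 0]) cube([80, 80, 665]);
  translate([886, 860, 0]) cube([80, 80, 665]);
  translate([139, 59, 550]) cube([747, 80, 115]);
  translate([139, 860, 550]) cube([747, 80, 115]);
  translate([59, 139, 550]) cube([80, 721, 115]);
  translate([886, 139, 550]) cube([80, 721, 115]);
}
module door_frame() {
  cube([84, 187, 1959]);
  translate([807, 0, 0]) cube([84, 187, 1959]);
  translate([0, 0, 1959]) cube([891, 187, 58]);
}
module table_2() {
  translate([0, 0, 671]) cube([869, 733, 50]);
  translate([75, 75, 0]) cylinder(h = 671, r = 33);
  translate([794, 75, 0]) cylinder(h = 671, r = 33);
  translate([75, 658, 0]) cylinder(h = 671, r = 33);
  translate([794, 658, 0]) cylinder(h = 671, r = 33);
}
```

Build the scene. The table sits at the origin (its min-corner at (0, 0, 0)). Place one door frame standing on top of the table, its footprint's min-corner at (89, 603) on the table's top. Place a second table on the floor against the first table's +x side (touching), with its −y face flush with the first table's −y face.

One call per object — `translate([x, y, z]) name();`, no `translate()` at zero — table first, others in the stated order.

table();
translate([89, 603, 702]) door_frame();
translate([1025, 0, 0]) table_2();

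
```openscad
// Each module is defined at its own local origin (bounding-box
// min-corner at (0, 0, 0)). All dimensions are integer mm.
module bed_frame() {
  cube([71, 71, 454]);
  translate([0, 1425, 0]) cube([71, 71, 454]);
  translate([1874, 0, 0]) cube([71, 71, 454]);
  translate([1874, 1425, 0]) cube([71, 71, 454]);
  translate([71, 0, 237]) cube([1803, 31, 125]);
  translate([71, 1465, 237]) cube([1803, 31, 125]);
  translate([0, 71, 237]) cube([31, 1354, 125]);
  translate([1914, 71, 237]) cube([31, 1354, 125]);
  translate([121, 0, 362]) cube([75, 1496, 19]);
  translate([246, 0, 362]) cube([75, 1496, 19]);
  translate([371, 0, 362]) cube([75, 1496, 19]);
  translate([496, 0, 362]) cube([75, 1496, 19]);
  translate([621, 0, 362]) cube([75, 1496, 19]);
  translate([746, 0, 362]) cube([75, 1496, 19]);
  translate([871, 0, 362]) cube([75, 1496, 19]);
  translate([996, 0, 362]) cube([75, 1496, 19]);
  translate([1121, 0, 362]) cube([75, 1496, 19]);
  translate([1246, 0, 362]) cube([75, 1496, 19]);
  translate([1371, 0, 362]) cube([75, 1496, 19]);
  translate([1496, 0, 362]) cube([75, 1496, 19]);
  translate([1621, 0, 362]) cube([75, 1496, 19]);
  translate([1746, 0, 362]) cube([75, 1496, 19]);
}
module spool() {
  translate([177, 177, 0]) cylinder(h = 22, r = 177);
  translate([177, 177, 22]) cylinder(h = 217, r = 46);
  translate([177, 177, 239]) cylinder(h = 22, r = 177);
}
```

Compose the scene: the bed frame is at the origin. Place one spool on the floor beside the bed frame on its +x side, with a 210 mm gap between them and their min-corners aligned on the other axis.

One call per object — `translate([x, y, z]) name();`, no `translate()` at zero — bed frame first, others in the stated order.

bed_frame();
translate([2155, 0, 0]) spool();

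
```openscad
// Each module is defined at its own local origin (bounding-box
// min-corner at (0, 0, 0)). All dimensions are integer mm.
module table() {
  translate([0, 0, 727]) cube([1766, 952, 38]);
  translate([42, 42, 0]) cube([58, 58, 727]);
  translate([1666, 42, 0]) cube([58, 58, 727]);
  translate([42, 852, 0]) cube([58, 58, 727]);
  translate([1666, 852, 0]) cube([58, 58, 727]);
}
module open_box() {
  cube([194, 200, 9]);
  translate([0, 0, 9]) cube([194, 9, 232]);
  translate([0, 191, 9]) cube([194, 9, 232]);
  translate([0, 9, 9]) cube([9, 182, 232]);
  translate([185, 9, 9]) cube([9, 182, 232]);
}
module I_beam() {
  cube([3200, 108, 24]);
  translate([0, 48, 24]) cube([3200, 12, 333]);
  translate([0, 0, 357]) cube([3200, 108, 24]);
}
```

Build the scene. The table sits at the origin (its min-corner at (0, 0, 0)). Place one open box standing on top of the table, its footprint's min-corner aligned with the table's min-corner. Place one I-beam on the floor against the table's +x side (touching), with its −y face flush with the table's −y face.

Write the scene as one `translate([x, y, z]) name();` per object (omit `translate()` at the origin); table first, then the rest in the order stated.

table();
translate([0, 0, 765]) open_box();
translate([1766, 0, 0]) I_beam();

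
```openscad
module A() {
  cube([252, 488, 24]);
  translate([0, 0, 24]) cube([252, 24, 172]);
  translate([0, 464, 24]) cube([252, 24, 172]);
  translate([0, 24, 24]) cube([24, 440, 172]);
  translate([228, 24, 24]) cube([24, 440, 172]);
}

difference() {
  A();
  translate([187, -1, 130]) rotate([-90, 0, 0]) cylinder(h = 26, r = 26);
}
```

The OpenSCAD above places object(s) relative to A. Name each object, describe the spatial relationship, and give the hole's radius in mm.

A is an open box. The open box has a circular hole through its front wall. The hole's radius is 26 mm.

The subtracted cylinder has r = 26 mm.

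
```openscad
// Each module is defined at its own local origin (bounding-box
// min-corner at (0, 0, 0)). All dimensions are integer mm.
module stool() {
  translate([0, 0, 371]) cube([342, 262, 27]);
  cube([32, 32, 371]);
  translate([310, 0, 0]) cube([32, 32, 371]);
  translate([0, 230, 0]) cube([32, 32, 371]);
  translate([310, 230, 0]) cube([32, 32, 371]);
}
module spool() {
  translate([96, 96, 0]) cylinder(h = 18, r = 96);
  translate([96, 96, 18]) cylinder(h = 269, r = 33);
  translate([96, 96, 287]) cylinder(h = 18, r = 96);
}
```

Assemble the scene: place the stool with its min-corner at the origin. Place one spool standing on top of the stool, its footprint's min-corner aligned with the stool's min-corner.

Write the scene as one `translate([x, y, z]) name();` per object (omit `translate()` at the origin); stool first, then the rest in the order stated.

stool();
translate([0, 0, 398]) spool();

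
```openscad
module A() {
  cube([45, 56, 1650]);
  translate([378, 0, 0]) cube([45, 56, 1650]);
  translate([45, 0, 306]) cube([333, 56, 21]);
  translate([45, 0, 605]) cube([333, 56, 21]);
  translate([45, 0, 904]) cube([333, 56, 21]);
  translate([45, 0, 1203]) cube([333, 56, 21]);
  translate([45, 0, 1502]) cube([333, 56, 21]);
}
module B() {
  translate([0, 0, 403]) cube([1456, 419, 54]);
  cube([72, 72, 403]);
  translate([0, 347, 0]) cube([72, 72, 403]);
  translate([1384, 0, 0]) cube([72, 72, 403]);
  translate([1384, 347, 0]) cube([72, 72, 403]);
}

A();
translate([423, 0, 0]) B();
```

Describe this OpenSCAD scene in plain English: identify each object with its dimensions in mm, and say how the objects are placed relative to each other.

A is a straight ladder. Two 45×56 mm vertical rails, 1650 mm tall, stand 423 mm apart (outside-to-outside) with their front faces coplanar on the −y side. 5 rungs, each 56 mm deep and 21 mm tall, span between the inner faces of the rails, front faces flush with the rails. The lowest rung's underside is at z = 306 mm and rungs are spaced 299 mm apart (underside to underside).

B is a long wooden bench with a 1456 mm (x) × 419 mm (y) seat, 54 mm thick, its top surface 457 mm above the floor. Four 72 mm square legs at the seat corners, flush with the edges, run from z = 0 to the seat underside.

The bench is against the ladder's +x side, with their −y faces flush.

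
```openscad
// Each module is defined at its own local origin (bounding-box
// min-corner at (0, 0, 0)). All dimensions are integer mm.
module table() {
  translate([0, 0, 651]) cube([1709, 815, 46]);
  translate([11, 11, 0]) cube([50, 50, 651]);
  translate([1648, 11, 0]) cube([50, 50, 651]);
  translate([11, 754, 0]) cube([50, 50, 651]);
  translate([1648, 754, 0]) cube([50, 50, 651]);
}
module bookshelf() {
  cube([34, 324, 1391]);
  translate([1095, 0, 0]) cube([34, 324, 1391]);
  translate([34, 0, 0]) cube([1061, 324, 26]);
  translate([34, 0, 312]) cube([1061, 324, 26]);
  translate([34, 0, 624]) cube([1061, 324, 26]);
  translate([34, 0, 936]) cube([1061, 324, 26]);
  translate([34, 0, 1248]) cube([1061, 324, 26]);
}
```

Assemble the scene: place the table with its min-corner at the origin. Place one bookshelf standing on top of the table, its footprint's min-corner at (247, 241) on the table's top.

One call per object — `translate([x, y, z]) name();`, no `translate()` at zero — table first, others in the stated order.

table();
translate([247, 241, 697]) bookshelf();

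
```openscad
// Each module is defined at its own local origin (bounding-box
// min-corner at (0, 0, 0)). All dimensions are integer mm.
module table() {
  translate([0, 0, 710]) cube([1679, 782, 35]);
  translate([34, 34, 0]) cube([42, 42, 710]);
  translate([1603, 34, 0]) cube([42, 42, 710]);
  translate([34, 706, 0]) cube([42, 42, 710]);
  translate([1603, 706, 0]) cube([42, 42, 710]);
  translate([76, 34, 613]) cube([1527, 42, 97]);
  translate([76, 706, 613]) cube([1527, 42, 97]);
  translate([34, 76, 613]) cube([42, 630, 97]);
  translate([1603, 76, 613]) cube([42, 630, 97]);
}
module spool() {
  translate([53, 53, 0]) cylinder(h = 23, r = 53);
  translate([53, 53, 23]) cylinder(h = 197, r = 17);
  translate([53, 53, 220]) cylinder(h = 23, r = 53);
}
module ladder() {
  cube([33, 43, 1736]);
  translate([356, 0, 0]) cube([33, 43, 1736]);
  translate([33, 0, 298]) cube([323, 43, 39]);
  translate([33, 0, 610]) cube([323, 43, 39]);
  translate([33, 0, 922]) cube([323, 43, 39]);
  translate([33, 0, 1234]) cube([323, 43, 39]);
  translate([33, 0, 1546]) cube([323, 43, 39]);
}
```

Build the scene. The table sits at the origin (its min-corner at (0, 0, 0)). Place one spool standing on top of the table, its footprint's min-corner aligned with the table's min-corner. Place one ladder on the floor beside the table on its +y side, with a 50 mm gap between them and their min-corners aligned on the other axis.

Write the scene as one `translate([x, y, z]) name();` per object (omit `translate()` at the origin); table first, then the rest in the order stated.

table();
translate([0, 0, 745]) spool();
translate([0, 832, 0]) ladder();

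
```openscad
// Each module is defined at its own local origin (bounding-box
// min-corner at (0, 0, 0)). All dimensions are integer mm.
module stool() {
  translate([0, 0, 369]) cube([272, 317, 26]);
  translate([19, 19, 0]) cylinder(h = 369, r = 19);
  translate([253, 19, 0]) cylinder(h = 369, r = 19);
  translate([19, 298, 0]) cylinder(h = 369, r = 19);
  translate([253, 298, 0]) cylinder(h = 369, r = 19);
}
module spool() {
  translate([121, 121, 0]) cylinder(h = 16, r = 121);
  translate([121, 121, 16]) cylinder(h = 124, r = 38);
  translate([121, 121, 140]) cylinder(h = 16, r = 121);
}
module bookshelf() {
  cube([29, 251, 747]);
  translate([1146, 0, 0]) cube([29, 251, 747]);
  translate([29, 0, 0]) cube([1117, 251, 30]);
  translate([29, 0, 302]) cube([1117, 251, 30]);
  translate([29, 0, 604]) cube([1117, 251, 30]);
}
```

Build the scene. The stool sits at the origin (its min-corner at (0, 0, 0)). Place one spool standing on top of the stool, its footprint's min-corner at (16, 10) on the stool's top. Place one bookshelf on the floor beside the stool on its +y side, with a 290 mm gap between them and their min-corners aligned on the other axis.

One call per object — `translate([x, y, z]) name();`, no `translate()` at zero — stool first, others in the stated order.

stool();
translate([16, 10, 395]) spool();
translate([0, 607, 0]) bookshelf();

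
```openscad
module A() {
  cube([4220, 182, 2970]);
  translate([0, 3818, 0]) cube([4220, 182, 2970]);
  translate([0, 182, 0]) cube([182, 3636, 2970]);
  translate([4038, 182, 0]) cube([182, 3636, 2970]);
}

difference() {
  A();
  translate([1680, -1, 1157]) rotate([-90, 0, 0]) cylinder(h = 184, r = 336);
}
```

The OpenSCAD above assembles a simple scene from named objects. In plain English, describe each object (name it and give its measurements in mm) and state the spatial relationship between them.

A is the wall frame of a small rectangular building: four walls, each 2970 mm tall and 182 mm thick, enclosing a footprint 4220 mm (x) by 4000 mm (y) outside-to-outside, with no floor or roof. The front and back walls (the −y and +y sides) span the full width; the two side walls fit between them.

The house frame has a circular hole of radius 336 mm through its front wall, centred at (x = 1680, z = 1157).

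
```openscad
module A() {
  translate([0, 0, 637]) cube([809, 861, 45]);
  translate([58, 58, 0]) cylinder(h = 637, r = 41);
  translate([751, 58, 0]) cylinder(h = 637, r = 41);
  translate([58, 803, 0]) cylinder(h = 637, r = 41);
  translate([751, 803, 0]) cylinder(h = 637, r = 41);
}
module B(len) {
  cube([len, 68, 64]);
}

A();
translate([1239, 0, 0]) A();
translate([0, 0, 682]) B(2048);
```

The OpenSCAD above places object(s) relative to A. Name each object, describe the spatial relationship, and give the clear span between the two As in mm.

Second table starts at x = 1239; first ends at x = 809; clear span = 1239 − 809 = 430 mm.

A is a table. B is a beam. A beam spans the tops of two tables. The clear span between the two tables is 430 mm.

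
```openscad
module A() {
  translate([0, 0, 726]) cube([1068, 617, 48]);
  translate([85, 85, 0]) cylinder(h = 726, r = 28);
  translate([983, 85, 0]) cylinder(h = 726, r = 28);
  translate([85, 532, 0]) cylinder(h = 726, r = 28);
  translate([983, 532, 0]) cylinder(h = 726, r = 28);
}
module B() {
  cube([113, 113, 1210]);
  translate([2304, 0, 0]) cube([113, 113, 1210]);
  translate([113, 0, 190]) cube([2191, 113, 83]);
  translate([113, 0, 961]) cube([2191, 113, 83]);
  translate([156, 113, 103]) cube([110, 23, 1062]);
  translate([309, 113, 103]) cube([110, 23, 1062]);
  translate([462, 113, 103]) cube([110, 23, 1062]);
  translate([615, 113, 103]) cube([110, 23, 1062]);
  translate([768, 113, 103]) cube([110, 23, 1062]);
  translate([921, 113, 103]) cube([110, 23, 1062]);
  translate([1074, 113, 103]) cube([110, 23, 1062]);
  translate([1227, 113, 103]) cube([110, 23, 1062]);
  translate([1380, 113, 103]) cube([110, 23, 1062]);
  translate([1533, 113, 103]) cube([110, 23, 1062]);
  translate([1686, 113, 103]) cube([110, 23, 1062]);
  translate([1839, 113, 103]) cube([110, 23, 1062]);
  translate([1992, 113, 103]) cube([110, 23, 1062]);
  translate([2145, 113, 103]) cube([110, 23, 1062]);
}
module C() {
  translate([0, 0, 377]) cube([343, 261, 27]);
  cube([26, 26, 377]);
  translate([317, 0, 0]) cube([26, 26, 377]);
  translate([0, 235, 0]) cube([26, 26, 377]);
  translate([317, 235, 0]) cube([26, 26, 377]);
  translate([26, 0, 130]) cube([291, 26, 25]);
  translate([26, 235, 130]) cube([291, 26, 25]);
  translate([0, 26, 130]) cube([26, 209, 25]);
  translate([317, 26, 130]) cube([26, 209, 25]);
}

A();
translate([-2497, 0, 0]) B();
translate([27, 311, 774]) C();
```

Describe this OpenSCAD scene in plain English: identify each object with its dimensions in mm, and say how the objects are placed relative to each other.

A is a table: top 1068 mm (x) × 617 mm (y), 48 mm thick, upper face at z = 774 mm, on four round legs of 56 mm diameter, each leg's bounding box inset 57 mm from the nearest pair of top edges, running from z = 0 to the bottom of the top.

B is a fence section. Two 113×113 mm posts, 1210 mm tall, stand on the floor with a clear span of 2191 mm between their inner faces. Two horizontal rails of 113×83 mm section span the gap between the posts with their undersides at z = 190 mm and z = 961 mm, flush with the posts' −y face. 14 pickets, each 110 mm wide, 23 mm thick and 1062 mm tall, are fixed to the +y face of the rails with their bottoms at z = 103 mm, evenly spaced across the span with equal gaps (rounded down to the nearest mm) at the −x end and between each pair — any rounding remainder accumulates at the +x end.

C is a simple wooden stool: a rectangular seat 343 mm (x) by 261 mm (y), 27 mm thick, top face at z = 404 mm, on four square legs, each 26×26 mm in cross-section. The legs rest on z = 0, each flush with a corner of the seat. Four stretchers, 26 mm wide and 25 mm tall, connect adjacent legs with their undersides at z = 130 mm, each running between the inner faces of the legs it joins and aligned with the legs' outer faces on the other axis.

The fence section is on the floor beside the table on its −x side. The stool is on top of the table.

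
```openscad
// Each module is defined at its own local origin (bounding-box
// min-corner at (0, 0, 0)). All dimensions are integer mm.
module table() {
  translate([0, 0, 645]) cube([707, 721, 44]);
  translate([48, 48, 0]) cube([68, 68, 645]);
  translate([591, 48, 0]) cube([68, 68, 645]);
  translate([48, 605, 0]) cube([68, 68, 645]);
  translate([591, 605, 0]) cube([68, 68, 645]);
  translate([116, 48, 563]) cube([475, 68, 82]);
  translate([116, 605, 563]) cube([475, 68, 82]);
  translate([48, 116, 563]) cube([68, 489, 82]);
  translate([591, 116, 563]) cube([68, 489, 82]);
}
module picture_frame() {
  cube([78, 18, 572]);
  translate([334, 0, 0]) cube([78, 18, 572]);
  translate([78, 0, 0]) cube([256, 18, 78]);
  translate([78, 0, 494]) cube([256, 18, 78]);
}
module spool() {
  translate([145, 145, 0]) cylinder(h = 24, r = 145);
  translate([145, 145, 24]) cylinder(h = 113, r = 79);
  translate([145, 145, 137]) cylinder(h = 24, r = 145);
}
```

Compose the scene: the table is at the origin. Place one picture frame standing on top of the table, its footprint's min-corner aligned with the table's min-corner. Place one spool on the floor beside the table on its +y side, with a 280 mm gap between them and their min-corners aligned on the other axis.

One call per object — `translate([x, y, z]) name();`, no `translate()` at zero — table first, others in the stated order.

table();
translate([0, 0, 689]) picture_frame();
translate([0, 1001, 0]) spool();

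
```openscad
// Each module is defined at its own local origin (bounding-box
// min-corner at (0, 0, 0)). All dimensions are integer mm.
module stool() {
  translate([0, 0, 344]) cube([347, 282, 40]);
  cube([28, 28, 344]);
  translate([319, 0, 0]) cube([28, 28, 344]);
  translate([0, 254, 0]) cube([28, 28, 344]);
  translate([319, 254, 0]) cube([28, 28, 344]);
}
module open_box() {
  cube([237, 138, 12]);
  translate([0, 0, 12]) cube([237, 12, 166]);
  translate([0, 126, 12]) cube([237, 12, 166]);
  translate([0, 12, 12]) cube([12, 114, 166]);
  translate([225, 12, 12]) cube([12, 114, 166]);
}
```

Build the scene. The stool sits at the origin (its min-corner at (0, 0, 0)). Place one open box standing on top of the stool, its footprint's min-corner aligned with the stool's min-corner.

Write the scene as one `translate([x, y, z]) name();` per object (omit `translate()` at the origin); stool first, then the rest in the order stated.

stool();
translate([0, 0, 384]) open_box();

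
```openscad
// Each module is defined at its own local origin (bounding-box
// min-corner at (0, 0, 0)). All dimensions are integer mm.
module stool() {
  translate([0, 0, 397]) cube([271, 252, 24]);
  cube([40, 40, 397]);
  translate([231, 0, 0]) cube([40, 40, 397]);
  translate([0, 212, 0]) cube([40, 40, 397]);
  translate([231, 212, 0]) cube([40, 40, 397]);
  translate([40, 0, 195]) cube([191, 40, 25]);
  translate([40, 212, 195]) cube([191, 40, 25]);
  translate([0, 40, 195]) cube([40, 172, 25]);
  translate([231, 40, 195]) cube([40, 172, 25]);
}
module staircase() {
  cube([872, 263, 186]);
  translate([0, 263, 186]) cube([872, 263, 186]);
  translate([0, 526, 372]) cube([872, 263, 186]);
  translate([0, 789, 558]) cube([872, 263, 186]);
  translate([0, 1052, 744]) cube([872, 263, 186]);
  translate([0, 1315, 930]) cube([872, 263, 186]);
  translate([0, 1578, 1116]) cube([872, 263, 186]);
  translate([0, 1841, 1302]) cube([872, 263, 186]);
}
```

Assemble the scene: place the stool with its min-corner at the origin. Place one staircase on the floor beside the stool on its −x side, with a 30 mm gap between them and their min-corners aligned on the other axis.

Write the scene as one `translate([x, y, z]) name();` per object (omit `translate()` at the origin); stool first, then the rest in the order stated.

stool();
translate([-902, 0, 0]) staircase();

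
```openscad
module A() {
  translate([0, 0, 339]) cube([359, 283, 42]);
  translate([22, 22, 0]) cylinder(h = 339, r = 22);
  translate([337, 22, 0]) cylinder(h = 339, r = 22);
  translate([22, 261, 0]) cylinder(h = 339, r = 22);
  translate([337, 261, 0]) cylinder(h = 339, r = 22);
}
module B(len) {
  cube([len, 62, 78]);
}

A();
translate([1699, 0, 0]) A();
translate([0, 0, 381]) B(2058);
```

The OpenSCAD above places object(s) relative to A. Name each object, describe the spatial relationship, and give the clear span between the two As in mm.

A is a stool. B is a beam. A beam spans the tops of two stools. The clear span between the two stools is 1340 mm.

Second stool starts at x = 1699; first ends at x = 359; clear span = 1699 − 359 = 1340 mm.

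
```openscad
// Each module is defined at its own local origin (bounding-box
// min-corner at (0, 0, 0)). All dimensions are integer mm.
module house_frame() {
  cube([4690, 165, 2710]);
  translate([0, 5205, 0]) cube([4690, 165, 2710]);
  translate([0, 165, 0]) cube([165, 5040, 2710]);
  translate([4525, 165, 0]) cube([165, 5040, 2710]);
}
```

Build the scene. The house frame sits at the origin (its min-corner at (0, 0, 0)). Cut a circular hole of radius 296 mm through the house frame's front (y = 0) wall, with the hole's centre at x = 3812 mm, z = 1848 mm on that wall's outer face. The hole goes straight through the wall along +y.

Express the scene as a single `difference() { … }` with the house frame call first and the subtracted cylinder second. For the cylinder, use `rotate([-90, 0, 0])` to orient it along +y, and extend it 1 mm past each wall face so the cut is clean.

difference() {
  house_frame();
  translate([3812, -1, 1848]) rotate([-90, 0, 0]) cylinder(h = 167, r = 296);
}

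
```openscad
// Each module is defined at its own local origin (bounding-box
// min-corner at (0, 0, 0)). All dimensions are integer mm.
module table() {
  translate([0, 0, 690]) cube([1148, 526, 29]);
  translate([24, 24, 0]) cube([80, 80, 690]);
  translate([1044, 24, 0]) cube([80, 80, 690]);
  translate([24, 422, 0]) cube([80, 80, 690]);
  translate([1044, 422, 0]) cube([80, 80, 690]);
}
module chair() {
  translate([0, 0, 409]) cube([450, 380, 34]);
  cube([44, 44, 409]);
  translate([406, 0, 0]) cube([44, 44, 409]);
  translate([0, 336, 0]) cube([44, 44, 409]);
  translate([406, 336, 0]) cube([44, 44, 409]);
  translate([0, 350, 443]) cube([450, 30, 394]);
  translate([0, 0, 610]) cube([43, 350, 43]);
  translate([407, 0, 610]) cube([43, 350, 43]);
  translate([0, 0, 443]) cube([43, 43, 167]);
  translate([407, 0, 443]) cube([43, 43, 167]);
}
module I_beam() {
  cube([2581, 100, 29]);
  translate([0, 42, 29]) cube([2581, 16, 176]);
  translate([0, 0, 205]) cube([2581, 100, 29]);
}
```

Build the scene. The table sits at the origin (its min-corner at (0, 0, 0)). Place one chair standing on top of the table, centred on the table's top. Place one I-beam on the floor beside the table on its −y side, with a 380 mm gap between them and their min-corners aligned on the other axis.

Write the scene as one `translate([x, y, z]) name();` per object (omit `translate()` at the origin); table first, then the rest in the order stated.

table();
translate([349, 73, 719]) chair();
translate([0, -480, 0]) I_beam();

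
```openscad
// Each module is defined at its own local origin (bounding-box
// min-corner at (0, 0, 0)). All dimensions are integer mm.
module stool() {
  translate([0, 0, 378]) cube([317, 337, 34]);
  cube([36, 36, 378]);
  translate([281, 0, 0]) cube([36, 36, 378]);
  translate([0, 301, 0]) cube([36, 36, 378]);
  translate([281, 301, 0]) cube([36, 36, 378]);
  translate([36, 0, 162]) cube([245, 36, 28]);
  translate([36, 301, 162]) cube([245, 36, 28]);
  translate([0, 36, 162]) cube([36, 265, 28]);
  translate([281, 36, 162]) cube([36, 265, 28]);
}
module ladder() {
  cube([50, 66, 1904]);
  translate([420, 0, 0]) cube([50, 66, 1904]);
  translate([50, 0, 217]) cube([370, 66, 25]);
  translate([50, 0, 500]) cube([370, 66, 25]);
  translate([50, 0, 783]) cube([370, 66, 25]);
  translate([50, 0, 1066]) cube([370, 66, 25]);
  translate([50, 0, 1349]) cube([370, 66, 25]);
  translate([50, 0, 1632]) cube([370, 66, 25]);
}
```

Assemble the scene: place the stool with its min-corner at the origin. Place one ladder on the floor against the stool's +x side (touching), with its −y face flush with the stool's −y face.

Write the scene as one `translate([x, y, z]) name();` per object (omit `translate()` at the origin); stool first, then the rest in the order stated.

stool();
translate([317, 0, 0]) ladder();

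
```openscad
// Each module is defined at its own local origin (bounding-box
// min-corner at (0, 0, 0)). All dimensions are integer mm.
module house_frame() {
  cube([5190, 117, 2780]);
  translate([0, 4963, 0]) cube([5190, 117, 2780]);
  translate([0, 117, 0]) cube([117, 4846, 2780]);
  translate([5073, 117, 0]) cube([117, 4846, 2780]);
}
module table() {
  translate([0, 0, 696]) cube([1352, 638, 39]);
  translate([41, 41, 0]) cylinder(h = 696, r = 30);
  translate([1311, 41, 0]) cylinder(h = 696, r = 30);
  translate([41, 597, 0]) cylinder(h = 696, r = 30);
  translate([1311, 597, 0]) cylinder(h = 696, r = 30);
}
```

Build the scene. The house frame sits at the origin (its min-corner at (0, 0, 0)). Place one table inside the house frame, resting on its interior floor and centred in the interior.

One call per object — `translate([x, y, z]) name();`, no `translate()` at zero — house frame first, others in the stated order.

house_frame();
translate([1919, 2221, 0]) table();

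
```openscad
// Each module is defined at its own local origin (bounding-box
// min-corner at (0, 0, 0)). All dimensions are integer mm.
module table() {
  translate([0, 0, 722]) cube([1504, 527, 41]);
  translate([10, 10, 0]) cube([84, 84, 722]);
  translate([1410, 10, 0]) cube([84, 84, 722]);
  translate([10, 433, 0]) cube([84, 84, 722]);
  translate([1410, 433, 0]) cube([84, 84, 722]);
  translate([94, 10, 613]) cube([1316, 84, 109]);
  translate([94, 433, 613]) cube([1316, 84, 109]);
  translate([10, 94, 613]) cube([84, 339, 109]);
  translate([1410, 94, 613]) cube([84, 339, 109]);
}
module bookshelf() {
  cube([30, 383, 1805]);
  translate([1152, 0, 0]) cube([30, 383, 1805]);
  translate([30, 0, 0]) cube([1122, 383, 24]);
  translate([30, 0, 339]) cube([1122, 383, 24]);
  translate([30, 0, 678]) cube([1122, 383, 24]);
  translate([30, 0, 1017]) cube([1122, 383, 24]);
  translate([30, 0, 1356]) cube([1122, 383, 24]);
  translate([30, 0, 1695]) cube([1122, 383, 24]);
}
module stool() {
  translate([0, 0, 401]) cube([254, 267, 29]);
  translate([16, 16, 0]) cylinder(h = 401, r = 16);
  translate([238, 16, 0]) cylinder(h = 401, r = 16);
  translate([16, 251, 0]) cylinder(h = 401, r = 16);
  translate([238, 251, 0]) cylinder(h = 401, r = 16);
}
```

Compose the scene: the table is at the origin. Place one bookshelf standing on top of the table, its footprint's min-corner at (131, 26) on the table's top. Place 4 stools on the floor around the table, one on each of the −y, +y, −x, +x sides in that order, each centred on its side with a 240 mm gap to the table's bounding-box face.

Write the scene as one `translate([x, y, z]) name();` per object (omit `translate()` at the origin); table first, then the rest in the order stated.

table();
translate([131, 26, 763]) bookshelf();
translate([625, -507, 0]) stool();
translate([625, 767, 0]) stool();
translate([-494, 130, 0]) stool();
translate([1744, 130, 0]) stool();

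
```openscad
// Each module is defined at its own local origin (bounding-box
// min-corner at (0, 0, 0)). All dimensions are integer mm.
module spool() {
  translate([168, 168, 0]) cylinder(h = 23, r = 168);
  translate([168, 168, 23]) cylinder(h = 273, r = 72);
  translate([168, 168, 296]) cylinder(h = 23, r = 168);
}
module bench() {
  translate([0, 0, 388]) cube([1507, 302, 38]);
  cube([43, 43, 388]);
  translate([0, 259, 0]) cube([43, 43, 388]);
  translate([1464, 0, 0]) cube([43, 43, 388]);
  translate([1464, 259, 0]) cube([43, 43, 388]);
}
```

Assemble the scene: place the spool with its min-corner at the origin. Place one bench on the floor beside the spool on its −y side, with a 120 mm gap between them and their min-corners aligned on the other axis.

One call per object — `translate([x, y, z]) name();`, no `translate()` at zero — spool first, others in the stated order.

spool();
translate([0, -422, 0]) bench();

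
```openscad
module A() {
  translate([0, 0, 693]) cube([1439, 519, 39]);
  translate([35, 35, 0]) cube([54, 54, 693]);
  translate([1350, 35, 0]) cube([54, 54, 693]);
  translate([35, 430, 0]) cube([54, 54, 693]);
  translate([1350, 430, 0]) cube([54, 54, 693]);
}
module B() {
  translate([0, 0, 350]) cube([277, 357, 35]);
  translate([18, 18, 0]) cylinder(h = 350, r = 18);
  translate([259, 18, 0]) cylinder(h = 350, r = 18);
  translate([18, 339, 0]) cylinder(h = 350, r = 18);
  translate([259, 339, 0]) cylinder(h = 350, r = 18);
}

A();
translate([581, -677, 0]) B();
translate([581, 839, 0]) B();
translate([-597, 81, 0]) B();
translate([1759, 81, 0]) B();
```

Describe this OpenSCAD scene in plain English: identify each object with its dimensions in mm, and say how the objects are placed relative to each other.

A is a table: top 1439 mm (x) × 519 mm (y), 39 mm thick, upper face at z = 732 mm, on four 54×54 mm square legs, each inset 35 mm from the nearest pair of top edges, running from z = 0 to the bottom of the top.

B is a four-legged stool. The seat is a 277×357×35 mm slab whose top surface is at z = 385 mm; four round legs, each 36 mm in diameter, run from the floor (z = 0) to the underside of the seat, each leg's axis is inset half a diameter from the nearest pair of seat edges (so the leg's bounding box is flush with the corner).

Four stools sit around the table at the −y, +y, −x, +x sides.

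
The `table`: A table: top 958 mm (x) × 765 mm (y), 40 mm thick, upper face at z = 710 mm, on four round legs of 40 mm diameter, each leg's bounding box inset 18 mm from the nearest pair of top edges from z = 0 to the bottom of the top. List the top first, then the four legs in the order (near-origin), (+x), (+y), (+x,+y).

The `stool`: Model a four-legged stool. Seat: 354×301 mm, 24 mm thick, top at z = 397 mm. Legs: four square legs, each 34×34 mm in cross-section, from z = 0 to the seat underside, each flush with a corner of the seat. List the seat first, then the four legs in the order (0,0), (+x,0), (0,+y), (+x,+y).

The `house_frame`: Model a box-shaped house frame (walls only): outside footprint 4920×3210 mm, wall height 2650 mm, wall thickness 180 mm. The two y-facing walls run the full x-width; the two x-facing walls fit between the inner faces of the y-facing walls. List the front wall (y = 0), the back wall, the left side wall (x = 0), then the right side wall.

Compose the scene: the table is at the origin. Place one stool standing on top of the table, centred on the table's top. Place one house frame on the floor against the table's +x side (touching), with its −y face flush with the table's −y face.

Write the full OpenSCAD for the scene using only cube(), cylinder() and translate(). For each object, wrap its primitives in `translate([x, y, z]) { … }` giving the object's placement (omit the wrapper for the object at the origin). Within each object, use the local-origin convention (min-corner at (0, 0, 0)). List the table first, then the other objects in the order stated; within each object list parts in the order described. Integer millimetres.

translate([0, 0, 670]) cube([958, 765, 40]);
translate([38, 38, 0]) cylinder(h = 670, r = 20);
translate([920, 38, 0]) cylinder(h = 670, r = 20);
translate([38, 727, 0]) cylinder(h = 670, r = 20);
translate([920, 727, 0]) cylinder(h = 670, r = 20);
translate([302, 232, 710]) {
  translate([0, 0, 373]) cube([354, 301, 24]);
  cube([34, 34, 373]);
  translate([320, 0, 0]) cube([34, 34, 373]);
  translate([0, 267, 0]) cube([34, 34, 373]);
  translate([320, 267, 0]) cube([34, 34, 373]);
}
translate([958, 0, 0]) {
  cube([4920, 180, 2650]);
  translate([0, 3030, 0]) cube([4920, 180, 2650]);
  translate([0, 180, 0]) cube([180, 2850, 2650]);
  translate([4740, 180, 0]) cube([180, 2850, 2650]);
}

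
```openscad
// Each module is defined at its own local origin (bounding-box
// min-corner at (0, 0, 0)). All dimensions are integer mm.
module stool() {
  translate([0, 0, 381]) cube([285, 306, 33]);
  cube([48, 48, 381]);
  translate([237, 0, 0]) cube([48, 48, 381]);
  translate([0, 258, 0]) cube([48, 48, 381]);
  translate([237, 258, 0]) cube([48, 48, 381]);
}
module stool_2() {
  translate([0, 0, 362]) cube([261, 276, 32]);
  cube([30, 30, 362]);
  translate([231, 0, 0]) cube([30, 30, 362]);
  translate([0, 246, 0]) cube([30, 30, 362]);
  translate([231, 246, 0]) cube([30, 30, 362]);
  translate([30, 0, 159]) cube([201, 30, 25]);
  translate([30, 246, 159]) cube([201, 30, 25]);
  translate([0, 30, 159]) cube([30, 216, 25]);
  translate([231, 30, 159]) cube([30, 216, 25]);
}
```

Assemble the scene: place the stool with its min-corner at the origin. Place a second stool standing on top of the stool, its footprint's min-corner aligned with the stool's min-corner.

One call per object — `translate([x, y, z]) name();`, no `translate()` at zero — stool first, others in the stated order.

stool();
translate([0, 0, 414]) stool_2();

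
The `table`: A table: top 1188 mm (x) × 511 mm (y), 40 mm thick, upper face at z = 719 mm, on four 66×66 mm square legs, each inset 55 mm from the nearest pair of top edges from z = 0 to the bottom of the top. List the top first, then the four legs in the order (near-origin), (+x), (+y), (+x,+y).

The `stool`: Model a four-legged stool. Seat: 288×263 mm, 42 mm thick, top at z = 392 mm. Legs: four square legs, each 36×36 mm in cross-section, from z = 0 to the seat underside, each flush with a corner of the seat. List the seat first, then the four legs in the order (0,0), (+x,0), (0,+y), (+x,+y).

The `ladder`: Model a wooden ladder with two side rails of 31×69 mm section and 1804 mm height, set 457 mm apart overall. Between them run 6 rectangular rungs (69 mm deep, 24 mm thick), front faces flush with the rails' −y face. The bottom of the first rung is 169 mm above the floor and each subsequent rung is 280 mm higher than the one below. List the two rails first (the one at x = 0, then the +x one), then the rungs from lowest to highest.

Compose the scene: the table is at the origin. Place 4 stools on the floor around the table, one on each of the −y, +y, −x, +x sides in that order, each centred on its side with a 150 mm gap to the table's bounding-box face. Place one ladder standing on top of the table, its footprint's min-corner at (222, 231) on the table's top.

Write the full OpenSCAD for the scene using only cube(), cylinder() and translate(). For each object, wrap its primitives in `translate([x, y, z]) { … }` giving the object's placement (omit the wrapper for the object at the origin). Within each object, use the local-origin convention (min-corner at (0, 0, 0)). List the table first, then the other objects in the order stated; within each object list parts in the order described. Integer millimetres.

translate([0, 0, 679]) cube([1188, 511, 40]);
translate([55, 55, 0]) cube([66, 66, 679]);
translate([1067, 55, 0]) cube([66, 66, 679]);
translate([55, 390, 0]) cube([66, 66, 679]);
translate([1067, 390, 0]) cube([66, 66, 679]);
translate([450, -413, 0]) {
  translate([0, 0, 350]) cube([288, 263, 42]);
  cube([36, 36, 350]);
  translate([252, 0, 0]) cube([36, 36, 350]);
  translate([0, 227, 0]) cube([36, 36, 350]);
  translate([252, 227, 0]) cube([36, 36, 350]);
}
translate([450, 661, 0]) {
  translate([0, 0, 350]) cube([288, 263, 42]);
  cube([36, 36, 350]);
  translate([252, 0, 0]) cube([36, 36, 350]);
  translate([0, 227, 0]) cube([36, 36, 350]);
  translate([252, 227, 0]) cube([36, 36, 350]);
}
translate([-438, 124, 0]) {
  translate([0, 0, 350]) cube([288, 263, 42]);
  cube([36, 36, 350]);
  translate([252, 0, 0]) cube([36, 36, 350]);
  translate([0, 227, 0]) cube([36, 36, 350]);
  translate([252, 227, 0]) cube([36, 36, 350]);
}
translate([1338, 124, 0]) {
  translate([0, 0, 350]) cube([288, 263, 42]);
  cube([36, 36, 350]);
  translate([252, 0, 0]) cube([36, 36, 350]);
  translate([0, 227, 0]) cube([36, 36, 350]);
  translate([252, 227, 0]) cube([36, 36, 350]);
}
translate([222, 231, 719]) {
  cube([31, 69, 1804]);
  translate([426, 0, 0]) cube([31, 69, 1804]);
  translate([31, 0, 169]) cube([395, 69, 24]);
  translate([31, 0, 449]) cube([395, 69, 24]);
  translate([31, 0, 729]) cube([395, 69, 24]);
  translate([31, 0, 1009]) cube([395, 69, 24]);
  translate([31, 0, 1289]) cube([395, 69, 24]);
  translate([31, 0, 1569]) cube([395, 69, 24]);
}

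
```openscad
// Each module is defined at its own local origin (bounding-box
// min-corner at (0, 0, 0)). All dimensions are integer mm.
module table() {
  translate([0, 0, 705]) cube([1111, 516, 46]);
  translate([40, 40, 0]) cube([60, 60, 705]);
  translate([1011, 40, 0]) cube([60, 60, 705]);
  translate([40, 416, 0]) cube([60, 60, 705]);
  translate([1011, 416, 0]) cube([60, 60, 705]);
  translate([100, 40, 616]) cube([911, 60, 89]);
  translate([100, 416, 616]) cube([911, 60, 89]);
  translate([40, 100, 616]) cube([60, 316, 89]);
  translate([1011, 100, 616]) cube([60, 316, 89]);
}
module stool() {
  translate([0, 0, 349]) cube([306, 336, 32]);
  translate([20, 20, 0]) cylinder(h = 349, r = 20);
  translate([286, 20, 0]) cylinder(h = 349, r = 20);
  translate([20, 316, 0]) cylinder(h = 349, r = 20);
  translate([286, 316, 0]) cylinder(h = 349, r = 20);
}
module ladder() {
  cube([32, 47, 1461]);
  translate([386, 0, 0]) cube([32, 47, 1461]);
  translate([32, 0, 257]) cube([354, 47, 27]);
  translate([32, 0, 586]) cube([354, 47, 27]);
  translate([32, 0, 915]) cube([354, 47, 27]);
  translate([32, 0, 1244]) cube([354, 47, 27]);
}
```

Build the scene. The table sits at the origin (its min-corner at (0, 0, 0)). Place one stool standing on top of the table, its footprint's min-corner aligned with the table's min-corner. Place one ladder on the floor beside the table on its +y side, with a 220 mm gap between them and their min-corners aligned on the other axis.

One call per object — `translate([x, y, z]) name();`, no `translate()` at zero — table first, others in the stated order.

table();
translate([0, 0, 751]) stool();
translate([0, 736, 0]) ladder();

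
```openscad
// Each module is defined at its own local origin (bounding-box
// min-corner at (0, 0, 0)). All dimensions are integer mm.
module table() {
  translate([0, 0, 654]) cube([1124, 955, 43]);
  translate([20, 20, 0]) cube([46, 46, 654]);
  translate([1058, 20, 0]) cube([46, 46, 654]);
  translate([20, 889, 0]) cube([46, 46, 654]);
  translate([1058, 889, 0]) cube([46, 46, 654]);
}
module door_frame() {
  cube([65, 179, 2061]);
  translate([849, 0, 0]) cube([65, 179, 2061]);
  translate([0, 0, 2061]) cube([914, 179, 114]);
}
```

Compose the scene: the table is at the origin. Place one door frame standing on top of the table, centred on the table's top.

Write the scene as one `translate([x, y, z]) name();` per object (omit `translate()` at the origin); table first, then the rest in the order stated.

table();
translate([105, 388, 697]) door_frame();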